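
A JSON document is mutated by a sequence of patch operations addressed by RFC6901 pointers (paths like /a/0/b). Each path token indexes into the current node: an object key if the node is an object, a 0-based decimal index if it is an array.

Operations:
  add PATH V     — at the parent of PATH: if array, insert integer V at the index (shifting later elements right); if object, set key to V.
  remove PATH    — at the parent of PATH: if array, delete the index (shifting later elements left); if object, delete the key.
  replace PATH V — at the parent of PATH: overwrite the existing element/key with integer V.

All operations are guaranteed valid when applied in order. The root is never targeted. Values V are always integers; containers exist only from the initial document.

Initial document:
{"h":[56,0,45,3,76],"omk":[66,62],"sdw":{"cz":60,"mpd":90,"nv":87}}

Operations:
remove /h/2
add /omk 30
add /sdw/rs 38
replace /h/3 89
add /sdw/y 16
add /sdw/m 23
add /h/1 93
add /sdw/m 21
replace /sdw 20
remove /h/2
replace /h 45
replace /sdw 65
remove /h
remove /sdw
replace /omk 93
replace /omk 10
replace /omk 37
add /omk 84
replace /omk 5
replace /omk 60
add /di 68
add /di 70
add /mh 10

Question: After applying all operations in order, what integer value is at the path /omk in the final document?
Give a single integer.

After op 1 (remove /h/2): {"h":[56,0,3,76],"omk":[66,62],"sdw":{"cz":60,"mpd":90,"nv":87}}
After op 2 (add /omk 30): {"h":[56,0,3,76],"omk":30,"sdw":{"cz":60,"mpd":90,"nv":87}}
After op 3 (add /sdw/rs 38): {"h":[56,0,3,76],"omk":30,"sdw":{"cz":60,"mpd":90,"nv":87,"rs":38}}
After op 4 (replace /h/3 89): {"h":[56,0,3,89],"omk":30,"sdw":{"cz":60,"mpd":90,"nv":87,"rs":38}}
After op 5 (add /sdw/y 16): {"h":[56,0,3,89],"omk":30,"sdw":{"cz":60,"mpd":90,"nv":87,"rs":38,"y":16}}
After op 6 (add /sdw/m 23): {"h":[56,0,3,89],"omk":30,"sdw":{"cz":60,"m":23,"mpd":90,"nv":87,"rs":38,"y":16}}
After op 7 (add /h/1 93): {"h":[56,93,0,3,89],"omk":30,"sdw":{"cz":60,"m":23,"mpd":90,"nv":87,"rs":38,"y":16}}
After op 8 (add /sdw/m 21): {"h":[56,93,0,3,89],"omk":30,"sdw":{"cz":60,"m":21,"mpd":90,"nv":87,"rs":38,"y":16}}
After op 9 (replace /sdw 20): {"h":[56,93,0,3,89],"omk":30,"sdw":20}
After op 10 (remove /h/2): {"h":[56,93,3,89],"omk":30,"sdw":20}
After op 11 (replace /h 45): {"h":45,"omk":30,"sdw":20}
After op 12 (replace /sdw 65): {"h":45,"omk":30,"sdw":65}
After op 13 (remove /h): {"omk":30,"sdw":65}
After op 14 (remove /sdw): {"omk":30}
After op 15 (replace /omk 93): {"omk":93}
After op 16 (replace /omk 10): {"omk":10}
After op 17 (replace /omk 37): {"omk":37}
After op 18 (add /omk 84): {"omk":84}
After op 19 (replace /omk 5): {"omk":5}
After op 20 (replace /omk 60): {"omk":60}
After op 21 (add /di 68): {"di":68,"omk":60}
After op 22 (add /di 70): {"di":70,"omk":60}
After op 23 (add /mh 10): {"di":70,"mh":10,"omk":60}
Value at /omk: 60

Answer: 60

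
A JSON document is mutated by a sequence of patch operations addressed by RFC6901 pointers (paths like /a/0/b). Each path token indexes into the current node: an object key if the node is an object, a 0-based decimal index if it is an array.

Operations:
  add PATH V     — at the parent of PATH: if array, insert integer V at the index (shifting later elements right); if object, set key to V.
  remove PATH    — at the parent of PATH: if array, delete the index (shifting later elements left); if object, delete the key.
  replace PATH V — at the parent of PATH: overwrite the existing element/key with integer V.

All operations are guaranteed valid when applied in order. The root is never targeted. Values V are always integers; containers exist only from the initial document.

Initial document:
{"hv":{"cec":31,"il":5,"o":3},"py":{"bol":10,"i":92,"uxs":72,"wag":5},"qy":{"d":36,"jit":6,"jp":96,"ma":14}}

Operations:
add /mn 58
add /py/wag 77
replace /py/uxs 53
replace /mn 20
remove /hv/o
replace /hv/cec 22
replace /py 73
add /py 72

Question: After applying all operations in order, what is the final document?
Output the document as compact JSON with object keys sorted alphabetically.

Answer: {"hv":{"cec":22,"il":5},"mn":20,"py":72,"qy":{"d":36,"jit":6,"jp":96,"ma":14}}

Derivation:
After op 1 (add /mn 58): {"hv":{"cec":31,"il":5,"o":3},"mn":58,"py":{"bol":10,"i":92,"uxs":72,"wag":5},"qy":{"d":36,"jit":6,"jp":96,"ma":14}}
After op 2 (add /py/wag 77): {"hv":{"cec":31,"il":5,"o":3},"mn":58,"py":{"bol":10,"i":92,"uxs":72,"wag":77},"qy":{"d":36,"jit":6,"jp":96,"ma":14}}
After op 3 (replace /py/uxs 53): {"hv":{"cec":31,"il":5,"o":3},"mn":58,"py":{"bol":10,"i":92,"uxs":53,"wag":77},"qy":{"d":36,"jit":6,"jp":96,"ma":14}}
After op 4 (replace /mn 20): {"hv":{"cec":31,"il":5,"o":3},"mn":20,"py":{"bol":10,"i":92,"uxs":53,"wag":77},"qy":{"d":36,"jit":6,"jp":96,"ma":14}}
After op 5 (remove /hv/o): {"hv":{"cec":31,"il":5},"mn":20,"py":{"bol":10,"i":92,"uxs":53,"wag":77},"qy":{"d":36,"jit":6,"jp":96,"ma":14}}
After op 6 (replace /hv/cec 22): {"hv":{"cec":22,"il":5},"mn":20,"py":{"bol":10,"i":92,"uxs":53,"wag":77},"qy":{"d":36,"jit":6,"jp":96,"ma":14}}
After op 7 (replace /py 73): {"hv":{"cec":22,"il":5},"mn":20,"py":73,"qy":{"d":36,"jit":6,"jp":96,"ma":14}}
After op 8 (add /py 72): {"hv":{"cec":22,"il":5},"mn":20,"py":72,"qy":{"d":36,"jit":6,"jp":96,"ma":14}}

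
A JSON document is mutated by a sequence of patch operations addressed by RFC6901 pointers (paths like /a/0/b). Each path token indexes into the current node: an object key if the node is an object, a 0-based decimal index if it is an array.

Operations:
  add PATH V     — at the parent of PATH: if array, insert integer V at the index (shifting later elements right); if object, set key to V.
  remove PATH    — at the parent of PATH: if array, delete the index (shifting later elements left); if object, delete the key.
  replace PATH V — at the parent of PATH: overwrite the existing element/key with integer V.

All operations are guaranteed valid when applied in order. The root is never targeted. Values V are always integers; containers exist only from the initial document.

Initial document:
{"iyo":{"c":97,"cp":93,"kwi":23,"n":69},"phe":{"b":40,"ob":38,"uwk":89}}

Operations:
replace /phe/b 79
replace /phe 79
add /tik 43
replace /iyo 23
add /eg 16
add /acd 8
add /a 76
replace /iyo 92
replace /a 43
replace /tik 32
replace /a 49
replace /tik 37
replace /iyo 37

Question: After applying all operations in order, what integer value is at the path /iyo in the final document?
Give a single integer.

After op 1 (replace /phe/b 79): {"iyo":{"c":97,"cp":93,"kwi":23,"n":69},"phe":{"b":79,"ob":38,"uwk":89}}
After op 2 (replace /phe 79): {"iyo":{"c":97,"cp":93,"kwi":23,"n":69},"phe":79}
After op 3 (add /tik 43): {"iyo":{"c":97,"cp":93,"kwi":23,"n":69},"phe":79,"tik":43}
After op 4 (replace /iyo 23): {"iyo":23,"phe":79,"tik":43}
After op 5 (add /eg 16): {"eg":16,"iyo":23,"phe":79,"tik":43}
After op 6 (add /acd 8): {"acd":8,"eg":16,"iyo":23,"phe":79,"tik":43}
After op 7 (add /a 76): {"a":76,"acd":8,"eg":16,"iyo":23,"phe":79,"tik":43}
After op 8 (replace /iyo 92): {"a":76,"acd":8,"eg":16,"iyo":92,"phe":79,"tik":43}
After op 9 (replace /a 43): {"a":43,"acd":8,"eg":16,"iyo":92,"phe":79,"tik":43}
After op 10 (replace /tik 32): {"a":43,"acd":8,"eg":16,"iyo":92,"phe":79,"tik":32}
After op 11 (replace /a 49): {"a":49,"acd":8,"eg":16,"iyo":92,"phe":79,"tik":32}
After op 12 (replace /tik 37): {"a":49,"acd":8,"eg":16,"iyo":92,"phe":79,"tik":37}
After op 13 (replace /iyo 37): {"a":49,"acd":8,"eg":16,"iyo":37,"phe":79,"tik":37}
Value at /iyo: 37

Answer: 37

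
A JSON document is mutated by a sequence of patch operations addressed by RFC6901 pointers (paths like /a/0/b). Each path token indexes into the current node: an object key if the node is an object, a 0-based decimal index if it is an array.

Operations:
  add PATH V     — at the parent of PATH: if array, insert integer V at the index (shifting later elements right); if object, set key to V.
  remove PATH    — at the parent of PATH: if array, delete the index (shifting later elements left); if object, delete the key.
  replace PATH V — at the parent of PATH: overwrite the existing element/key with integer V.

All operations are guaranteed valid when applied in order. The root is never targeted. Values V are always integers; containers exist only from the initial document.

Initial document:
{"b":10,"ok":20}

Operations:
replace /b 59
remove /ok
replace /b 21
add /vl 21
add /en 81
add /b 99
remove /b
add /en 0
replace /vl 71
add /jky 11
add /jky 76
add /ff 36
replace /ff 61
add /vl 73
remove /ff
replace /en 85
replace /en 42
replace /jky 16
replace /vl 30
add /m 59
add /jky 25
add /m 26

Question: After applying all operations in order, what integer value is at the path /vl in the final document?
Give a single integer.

After op 1 (replace /b 59): {"b":59,"ok":20}
After op 2 (remove /ok): {"b":59}
After op 3 (replace /b 21): {"b":21}
After op 4 (add /vl 21): {"b":21,"vl":21}
After op 5 (add /en 81): {"b":21,"en":81,"vl":21}
After op 6 (add /b 99): {"b":99,"en":81,"vl":21}
After op 7 (remove /b): {"en":81,"vl":21}
After op 8 (add /en 0): {"en":0,"vl":21}
After op 9 (replace /vl 71): {"en":0,"vl":71}
After op 10 (add /jky 11): {"en":0,"jky":11,"vl":71}
After op 11 (add /jky 76): {"en":0,"jky":76,"vl":71}
After op 12 (add /ff 36): {"en":0,"ff":36,"jky":76,"vl":71}
After op 13 (replace /ff 61): {"en":0,"ff":61,"jky":76,"vl":71}
After op 14 (add /vl 73): {"en":0,"ff":61,"jky":76,"vl":73}
After op 15 (remove /ff): {"en":0,"jky":76,"vl":73}
After op 16 (replace /en 85): {"en":85,"jky":76,"vl":73}
After op 17 (replace /en 42): {"en":42,"jky":76,"vl":73}
After op 18 (replace /jky 16): {"en":42,"jky":16,"vl":73}
After op 19 (replace /vl 30): {"en":42,"jky":16,"vl":30}
After op 20 (add /m 59): {"en":42,"jky":16,"m":59,"vl":30}
After op 21 (add /jky 25): {"en":42,"jky":25,"m":59,"vl":30}
After op 22 (add /m 26): {"en":42,"jky":25,"m":26,"vl":30}
Value at /vl: 30

Answer: 30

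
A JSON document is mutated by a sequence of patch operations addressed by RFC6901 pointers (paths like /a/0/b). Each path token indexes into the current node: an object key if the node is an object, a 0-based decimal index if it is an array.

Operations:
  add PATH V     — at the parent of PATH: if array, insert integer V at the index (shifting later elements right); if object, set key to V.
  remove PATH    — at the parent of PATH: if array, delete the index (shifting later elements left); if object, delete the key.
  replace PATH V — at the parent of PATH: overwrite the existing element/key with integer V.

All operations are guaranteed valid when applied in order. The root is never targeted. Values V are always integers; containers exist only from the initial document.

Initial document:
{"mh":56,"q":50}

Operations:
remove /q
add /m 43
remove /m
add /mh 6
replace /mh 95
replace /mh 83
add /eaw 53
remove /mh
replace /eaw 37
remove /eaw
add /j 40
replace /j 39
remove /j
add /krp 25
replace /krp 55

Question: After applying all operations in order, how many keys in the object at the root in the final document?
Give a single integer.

After op 1 (remove /q): {"mh":56}
After op 2 (add /m 43): {"m":43,"mh":56}
After op 3 (remove /m): {"mh":56}
After op 4 (add /mh 6): {"mh":6}
After op 5 (replace /mh 95): {"mh":95}
After op 6 (replace /mh 83): {"mh":83}
After op 7 (add /eaw 53): {"eaw":53,"mh":83}
After op 8 (remove /mh): {"eaw":53}
After op 9 (replace /eaw 37): {"eaw":37}
After op 10 (remove /eaw): {}
After op 11 (add /j 40): {"j":40}
After op 12 (replace /j 39): {"j":39}
After op 13 (remove /j): {}
After op 14 (add /krp 25): {"krp":25}
After op 15 (replace /krp 55): {"krp":55}
Size at the root: 1

Answer: 1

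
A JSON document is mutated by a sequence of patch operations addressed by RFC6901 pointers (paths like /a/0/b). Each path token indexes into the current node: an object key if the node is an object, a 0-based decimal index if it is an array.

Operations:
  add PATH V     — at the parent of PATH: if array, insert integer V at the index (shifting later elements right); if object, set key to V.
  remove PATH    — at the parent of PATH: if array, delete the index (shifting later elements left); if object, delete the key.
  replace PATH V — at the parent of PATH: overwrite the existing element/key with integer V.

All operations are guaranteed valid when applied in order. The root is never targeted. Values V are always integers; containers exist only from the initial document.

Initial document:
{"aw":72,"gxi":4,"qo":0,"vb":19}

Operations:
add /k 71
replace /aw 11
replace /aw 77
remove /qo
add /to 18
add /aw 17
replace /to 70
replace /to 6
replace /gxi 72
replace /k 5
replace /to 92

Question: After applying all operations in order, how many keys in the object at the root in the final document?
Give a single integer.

Answer: 5

Derivation:
After op 1 (add /k 71): {"aw":72,"gxi":4,"k":71,"qo":0,"vb":19}
After op 2 (replace /aw 11): {"aw":11,"gxi":4,"k":71,"qo":0,"vb":19}
After op 3 (replace /aw 77): {"aw":77,"gxi":4,"k":71,"qo":0,"vb":19}
After op 4 (remove /qo): {"aw":77,"gxi":4,"k":71,"vb":19}
After op 5 (add /to 18): {"aw":77,"gxi":4,"k":71,"to":18,"vb":19}
After op 6 (add /aw 17): {"aw":17,"gxi":4,"k":71,"to":18,"vb":19}
After op 7 (replace /to 70): {"aw":17,"gxi":4,"k":71,"to":70,"vb":19}
After op 8 (replace /to 6): {"aw":17,"gxi":4,"k":71,"to":6,"vb":19}
After op 9 (replace /gxi 72): {"aw":17,"gxi":72,"k":71,"to":6,"vb":19}
After op 10 (replace /k 5): {"aw":17,"gxi":72,"k":5,"to":6,"vb":19}
After op 11 (replace /to 92): {"aw":17,"gxi":72,"k":5,"to":92,"vb":19}
Size at the root: 5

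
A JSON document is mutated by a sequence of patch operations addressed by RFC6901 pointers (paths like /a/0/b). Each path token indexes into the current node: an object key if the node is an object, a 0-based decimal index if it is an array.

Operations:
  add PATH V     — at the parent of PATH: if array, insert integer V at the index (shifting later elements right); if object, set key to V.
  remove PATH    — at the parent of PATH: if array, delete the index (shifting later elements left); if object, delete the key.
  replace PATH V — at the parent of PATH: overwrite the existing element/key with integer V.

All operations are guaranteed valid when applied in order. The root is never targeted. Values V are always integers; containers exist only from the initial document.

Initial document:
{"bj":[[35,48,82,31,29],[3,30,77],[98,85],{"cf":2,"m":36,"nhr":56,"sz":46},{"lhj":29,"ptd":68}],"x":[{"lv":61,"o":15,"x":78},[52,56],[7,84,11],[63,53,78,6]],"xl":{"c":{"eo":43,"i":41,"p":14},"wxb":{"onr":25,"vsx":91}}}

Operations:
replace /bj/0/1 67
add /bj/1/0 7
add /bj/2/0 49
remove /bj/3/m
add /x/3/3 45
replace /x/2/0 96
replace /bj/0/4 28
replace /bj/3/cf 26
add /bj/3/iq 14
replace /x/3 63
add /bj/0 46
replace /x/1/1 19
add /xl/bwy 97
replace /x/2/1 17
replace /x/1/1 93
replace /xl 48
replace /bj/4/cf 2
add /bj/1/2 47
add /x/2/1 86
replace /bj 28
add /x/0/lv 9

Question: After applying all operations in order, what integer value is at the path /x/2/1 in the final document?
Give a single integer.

Answer: 86

Derivation:
After op 1 (replace /bj/0/1 67): {"bj":[[35,67,82,31,29],[3,30,77],[98,85],{"cf":2,"m":36,"nhr":56,"sz":46},{"lhj":29,"ptd":68}],"x":[{"lv":61,"o":15,"x":78},[52,56],[7,84,11],[63,53,78,6]],"xl":{"c":{"eo":43,"i":41,"p":14},"wxb":{"onr":25,"vsx":91}}}
After op 2 (add /bj/1/0 7): {"bj":[[35,67,82,31,29],[7,3,30,77],[98,85],{"cf":2,"m":36,"nhr":56,"sz":46},{"lhj":29,"ptd":68}],"x":[{"lv":61,"o":15,"x":78},[52,56],[7,84,11],[63,53,78,6]],"xl":{"c":{"eo":43,"i":41,"p":14},"wxb":{"onr":25,"vsx":91}}}
After op 3 (add /bj/2/0 49): {"bj":[[35,67,82,31,29],[7,3,30,77],[49,98,85],{"cf":2,"m":36,"nhr":56,"sz":46},{"lhj":29,"ptd":68}],"x":[{"lv":61,"o":15,"x":78},[52,56],[7,84,11],[63,53,78,6]],"xl":{"c":{"eo":43,"i":41,"p":14},"wxb":{"onr":25,"vsx":91}}}
After op 4 (remove /bj/3/m): {"bj":[[35,67,82,31,29],[7,3,30,77],[49,98,85],{"cf":2,"nhr":56,"sz":46},{"lhj":29,"ptd":68}],"x":[{"lv":61,"o":15,"x":78},[52,56],[7,84,11],[63,53,78,6]],"xl":{"c":{"eo":43,"i":41,"p":14},"wxb":{"onr":25,"vsx":91}}}
After op 5 (add /x/3/3 45): {"bj":[[35,67,82,31,29],[7,3,30,77],[49,98,85],{"cf":2,"nhr":56,"sz":46},{"lhj":29,"ptd":68}],"x":[{"lv":61,"o":15,"x":78},[52,56],[7,84,11],[63,53,78,45,6]],"xl":{"c":{"eo":43,"i":41,"p":14},"wxb":{"onr":25,"vsx":91}}}
After op 6 (replace /x/2/0 96): {"bj":[[35,67,82,31,29],[7,3,30,77],[49,98,85],{"cf":2,"nhr":56,"sz":46},{"lhj":29,"ptd":68}],"x":[{"lv":61,"o":15,"x":78},[52,56],[96,84,11],[63,53,78,45,6]],"xl":{"c":{"eo":43,"i":41,"p":14},"wxb":{"onr":25,"vsx":91}}}
After op 7 (replace /bj/0/4 28): {"bj":[[35,67,82,31,28],[7,3,30,77],[49,98,85],{"cf":2,"nhr":56,"sz":46},{"lhj":29,"ptd":68}],"x":[{"lv":61,"o":15,"x":78},[52,56],[96,84,11],[63,53,78,45,6]],"xl":{"c":{"eo":43,"i":41,"p":14},"wxb":{"onr":25,"vsx":91}}}
After op 8 (replace /bj/3/cf 26): {"bj":[[35,67,82,31,28],[7,3,30,77],[49,98,85],{"cf":26,"nhr":56,"sz":46},{"lhj":29,"ptd":68}],"x":[{"lv":61,"o":15,"x":78},[52,56],[96,84,11],[63,53,78,45,6]],"xl":{"c":{"eo":43,"i":41,"p":14},"wxb":{"onr":25,"vsx":91}}}
After op 9 (add /bj/3/iq 14): {"bj":[[35,67,82,31,28],[7,3,30,77],[49,98,85],{"cf":26,"iq":14,"nhr":56,"sz":46},{"lhj":29,"ptd":68}],"x":[{"lv":61,"o":15,"x":78},[52,56],[96,84,11],[63,53,78,45,6]],"xl":{"c":{"eo":43,"i":41,"p":14},"wxb":{"onr":25,"vsx":91}}}
After op 10 (replace /x/3 63): {"bj":[[35,67,82,31,28],[7,3,30,77],[49,98,85],{"cf":26,"iq":14,"nhr":56,"sz":46},{"lhj":29,"ptd":68}],"x":[{"lv":61,"o":15,"x":78},[52,56],[96,84,11],63],"xl":{"c":{"eo":43,"i":41,"p":14},"wxb":{"onr":25,"vsx":91}}}
After op 11 (add /bj/0 46): {"bj":[46,[35,67,82,31,28],[7,3,30,77],[49,98,85],{"cf":26,"iq":14,"nhr":56,"sz":46},{"lhj":29,"ptd":68}],"x":[{"lv":61,"o":15,"x":78},[52,56],[96,84,11],63],"xl":{"c":{"eo":43,"i":41,"p":14},"wxb":{"onr":25,"vsx":91}}}
After op 12 (replace /x/1/1 19): {"bj":[46,[35,67,82,31,28],[7,3,30,77],[49,98,85],{"cf":26,"iq":14,"nhr":56,"sz":46},{"lhj":29,"ptd":68}],"x":[{"lv":61,"o":15,"x":78},[52,19],[96,84,11],63],"xl":{"c":{"eo":43,"i":41,"p":14},"wxb":{"onr":25,"vsx":91}}}
After op 13 (add /xl/bwy 97): {"bj":[46,[35,67,82,31,28],[7,3,30,77],[49,98,85],{"cf":26,"iq":14,"nhr":56,"sz":46},{"lhj":29,"ptd":68}],"x":[{"lv":61,"o":15,"x":78},[52,19],[96,84,11],63],"xl":{"bwy":97,"c":{"eo":43,"i":41,"p":14},"wxb":{"onr":25,"vsx":91}}}
After op 14 (replace /x/2/1 17): {"bj":[46,[35,67,82,31,28],[7,3,30,77],[49,98,85],{"cf":26,"iq":14,"nhr":56,"sz":46},{"lhj":29,"ptd":68}],"x":[{"lv":61,"o":15,"x":78},[52,19],[96,17,11],63],"xl":{"bwy":97,"c":{"eo":43,"i":41,"p":14},"wxb":{"onr":25,"vsx":91}}}
After op 15 (replace /x/1/1 93): {"bj":[46,[35,67,82,31,28],[7,3,30,77],[49,98,85],{"cf":26,"iq":14,"nhr":56,"sz":46},{"lhj":29,"ptd":68}],"x":[{"lv":61,"o":15,"x":78},[52,93],[96,17,11],63],"xl":{"bwy":97,"c":{"eo":43,"i":41,"p":14},"wxb":{"onr":25,"vsx":91}}}
After op 16 (replace /xl 48): {"bj":[46,[35,67,82,31,28],[7,3,30,77],[49,98,85],{"cf":26,"iq":14,"nhr":56,"sz":46},{"lhj":29,"ptd":68}],"x":[{"lv":61,"o":15,"x":78},[52,93],[96,17,11],63],"xl":48}
After op 17 (replace /bj/4/cf 2): {"bj":[46,[35,67,82,31,28],[7,3,30,77],[49,98,85],{"cf":2,"iq":14,"nhr":56,"sz":46},{"lhj":29,"ptd":68}],"x":[{"lv":61,"o":15,"x":78},[52,93],[96,17,11],63],"xl":48}
After op 18 (add /bj/1/2 47): {"bj":[46,[35,67,47,82,31,28],[7,3,30,77],[49,98,85],{"cf":2,"iq":14,"nhr":56,"sz":46},{"lhj":29,"ptd":68}],"x":[{"lv":61,"o":15,"x":78},[52,93],[96,17,11],63],"xl":48}
After op 19 (add /x/2/1 86): {"bj":[46,[35,67,47,82,31,28],[7,3,30,77],[49,98,85],{"cf":2,"iq":14,"nhr":56,"sz":46},{"lhj":29,"ptd":68}],"x":[{"lv":61,"o":15,"x":78},[52,93],[96,86,17,11],63],"xl":48}
After op 20 (replace /bj 28): {"bj":28,"x":[{"lv":61,"o":15,"x":78},[52,93],[96,86,17,11],63],"xl":48}
After op 21 (add /x/0/lv 9): {"bj":28,"x":[{"lv":9,"o":15,"x":78},[52,93],[96,86,17,11],63],"xl":48}
Value at /x/2/1: 86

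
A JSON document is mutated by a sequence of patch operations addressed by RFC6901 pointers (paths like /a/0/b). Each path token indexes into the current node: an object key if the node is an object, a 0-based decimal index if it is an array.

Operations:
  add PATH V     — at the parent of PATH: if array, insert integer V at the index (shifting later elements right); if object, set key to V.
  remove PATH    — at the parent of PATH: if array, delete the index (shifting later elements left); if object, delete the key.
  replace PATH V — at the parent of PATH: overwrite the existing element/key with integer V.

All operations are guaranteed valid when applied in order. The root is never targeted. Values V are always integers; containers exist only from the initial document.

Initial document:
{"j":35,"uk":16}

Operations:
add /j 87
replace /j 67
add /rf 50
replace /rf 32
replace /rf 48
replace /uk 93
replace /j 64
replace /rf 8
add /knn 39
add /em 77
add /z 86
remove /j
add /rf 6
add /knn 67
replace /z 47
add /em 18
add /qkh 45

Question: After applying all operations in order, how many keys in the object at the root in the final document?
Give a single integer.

After op 1 (add /j 87): {"j":87,"uk":16}
After op 2 (replace /j 67): {"j":67,"uk":16}
After op 3 (add /rf 50): {"j":67,"rf":50,"uk":16}
After op 4 (replace /rf 32): {"j":67,"rf":32,"uk":16}
After op 5 (replace /rf 48): {"j":67,"rf":48,"uk":16}
After op 6 (replace /uk 93): {"j":67,"rf":48,"uk":93}
After op 7 (replace /j 64): {"j":64,"rf":48,"uk":93}
After op 8 (replace /rf 8): {"j":64,"rf":8,"uk":93}
After op 9 (add /knn 39): {"j":64,"knn":39,"rf":8,"uk":93}
After op 10 (add /em 77): {"em":77,"j":64,"knn":39,"rf":8,"uk":93}
After op 11 (add /z 86): {"em":77,"j":64,"knn":39,"rf":8,"uk":93,"z":86}
After op 12 (remove /j): {"em":77,"knn":39,"rf":8,"uk":93,"z":86}
After op 13 (add /rf 6): {"em":77,"knn":39,"rf":6,"uk":93,"z":86}
After op 14 (add /knn 67): {"em":77,"knn":67,"rf":6,"uk":93,"z":86}
After op 15 (replace /z 47): {"em":77,"knn":67,"rf":6,"uk":93,"z":47}
After op 16 (add /em 18): {"em":18,"knn":67,"rf":6,"uk":93,"z":47}
After op 17 (add /qkh 45): {"em":18,"knn":67,"qkh":45,"rf":6,"uk":93,"z":47}
Size at the root: 6

Answer: 6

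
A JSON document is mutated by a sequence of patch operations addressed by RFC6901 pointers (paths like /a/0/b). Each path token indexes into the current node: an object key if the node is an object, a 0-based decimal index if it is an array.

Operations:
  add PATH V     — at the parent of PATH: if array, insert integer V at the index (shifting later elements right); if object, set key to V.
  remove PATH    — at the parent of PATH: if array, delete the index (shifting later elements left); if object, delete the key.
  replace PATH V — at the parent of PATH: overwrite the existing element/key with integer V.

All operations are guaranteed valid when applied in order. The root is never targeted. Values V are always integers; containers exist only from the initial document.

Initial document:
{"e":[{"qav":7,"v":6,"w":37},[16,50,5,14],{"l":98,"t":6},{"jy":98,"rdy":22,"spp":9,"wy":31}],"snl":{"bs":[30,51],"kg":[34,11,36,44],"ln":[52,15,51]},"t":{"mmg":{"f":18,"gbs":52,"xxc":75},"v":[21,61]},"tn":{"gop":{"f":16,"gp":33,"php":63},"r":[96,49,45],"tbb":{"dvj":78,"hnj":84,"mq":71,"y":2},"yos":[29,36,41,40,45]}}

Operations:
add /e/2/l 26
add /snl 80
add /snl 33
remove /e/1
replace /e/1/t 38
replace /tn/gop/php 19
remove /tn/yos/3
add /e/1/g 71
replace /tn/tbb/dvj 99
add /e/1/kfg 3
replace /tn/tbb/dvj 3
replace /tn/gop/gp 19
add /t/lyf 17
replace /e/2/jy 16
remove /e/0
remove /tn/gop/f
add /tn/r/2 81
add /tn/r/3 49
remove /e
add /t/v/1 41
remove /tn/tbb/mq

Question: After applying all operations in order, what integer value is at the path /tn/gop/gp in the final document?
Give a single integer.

Answer: 19

Derivation:
After op 1 (add /e/2/l 26): {"e":[{"qav":7,"v":6,"w":37},[16,50,5,14],{"l":26,"t":6},{"jy":98,"rdy":22,"spp":9,"wy":31}],"snl":{"bs":[30,51],"kg":[34,11,36,44],"ln":[52,15,51]},"t":{"mmg":{"f":18,"gbs":52,"xxc":75},"v":[21,61]},"tn":{"gop":{"f":16,"gp":33,"php":63},"r":[96,49,45],"tbb":{"dvj":78,"hnj":84,"mq":71,"y":2},"yos":[29,36,41,40,45]}}
After op 2 (add /snl 80): {"e":[{"qav":7,"v":6,"w":37},[16,50,5,14],{"l":26,"t":6},{"jy":98,"rdy":22,"spp":9,"wy":31}],"snl":80,"t":{"mmg":{"f":18,"gbs":52,"xxc":75},"v":[21,61]},"tn":{"gop":{"f":16,"gp":33,"php":63},"r":[96,49,45],"tbb":{"dvj":78,"hnj":84,"mq":71,"y":2},"yos":[29,36,41,40,45]}}
After op 3 (add /snl 33): {"e":[{"qav":7,"v":6,"w":37},[16,50,5,14],{"l":26,"t":6},{"jy":98,"rdy":22,"spp":9,"wy":31}],"snl":33,"t":{"mmg":{"f":18,"gbs":52,"xxc":75},"v":[21,61]},"tn":{"gop":{"f":16,"gp":33,"php":63},"r":[96,49,45],"tbb":{"dvj":78,"hnj":84,"mq":71,"y":2},"yos":[29,36,41,40,45]}}
After op 4 (remove /e/1): {"e":[{"qav":7,"v":6,"w":37},{"l":26,"t":6},{"jy":98,"rdy":22,"spp":9,"wy":31}],"snl":33,"t":{"mmg":{"f":18,"gbs":52,"xxc":75},"v":[21,61]},"tn":{"gop":{"f":16,"gp":33,"php":63},"r":[96,49,45],"tbb":{"dvj":78,"hnj":84,"mq":71,"y":2},"yos":[29,36,41,40,45]}}
After op 5 (replace /e/1/t 38): {"e":[{"qav":7,"v":6,"w":37},{"l":26,"t":38},{"jy":98,"rdy":22,"spp":9,"wy":31}],"snl":33,"t":{"mmg":{"f":18,"gbs":52,"xxc":75},"v":[21,61]},"tn":{"gop":{"f":16,"gp":33,"php":63},"r":[96,49,45],"tbb":{"dvj":78,"hnj":84,"mq":71,"y":2},"yos":[29,36,41,40,45]}}
After op 6 (replace /tn/gop/php 19): {"e":[{"qav":7,"v":6,"w":37},{"l":26,"t":38},{"jy":98,"rdy":22,"spp":9,"wy":31}],"snl":33,"t":{"mmg":{"f":18,"gbs":52,"xxc":75},"v":[21,61]},"tn":{"gop":{"f":16,"gp":33,"php":19},"r":[96,49,45],"tbb":{"dvj":78,"hnj":84,"mq":71,"y":2},"yos":[29,36,41,40,45]}}
After op 7 (remove /tn/yos/3): {"e":[{"qav":7,"v":6,"w":37},{"l":26,"t":38},{"jy":98,"rdy":22,"spp":9,"wy":31}],"snl":33,"t":{"mmg":{"f":18,"gbs":52,"xxc":75},"v":[21,61]},"tn":{"gop":{"f":16,"gp":33,"php":19},"r":[96,49,45],"tbb":{"dvj":78,"hnj":84,"mq":71,"y":2},"yos":[29,36,41,45]}}
After op 8 (add /e/1/g 71): {"e":[{"qav":7,"v":6,"w":37},{"g":71,"l":26,"t":38},{"jy":98,"rdy":22,"spp":9,"wy":31}],"snl":33,"t":{"mmg":{"f":18,"gbs":52,"xxc":75},"v":[21,61]},"tn":{"gop":{"f":16,"gp":33,"php":19},"r":[96,49,45],"tbb":{"dvj":78,"hnj":84,"mq":71,"y":2},"yos":[29,36,41,45]}}
After op 9 (replace /tn/tbb/dvj 99): {"e":[{"qav":7,"v":6,"w":37},{"g":71,"l":26,"t":38},{"jy":98,"rdy":22,"spp":9,"wy":31}],"snl":33,"t":{"mmg":{"f":18,"gbs":52,"xxc":75},"v":[21,61]},"tn":{"gop":{"f":16,"gp":33,"php":19},"r":[96,49,45],"tbb":{"dvj":99,"hnj":84,"mq":71,"y":2},"yos":[29,36,41,45]}}
After op 10 (add /e/1/kfg 3): {"e":[{"qav":7,"v":6,"w":37},{"g":71,"kfg":3,"l":26,"t":38},{"jy":98,"rdy":22,"spp":9,"wy":31}],"snl":33,"t":{"mmg":{"f":18,"gbs":52,"xxc":75},"v":[21,61]},"tn":{"gop":{"f":16,"gp":33,"php":19},"r":[96,49,45],"tbb":{"dvj":99,"hnj":84,"mq":71,"y":2},"yos":[29,36,41,45]}}
After op 11 (replace /tn/tbb/dvj 3): {"e":[{"qav":7,"v":6,"w":37},{"g":71,"kfg":3,"l":26,"t":38},{"jy":98,"rdy":22,"spp":9,"wy":31}],"snl":33,"t":{"mmg":{"f":18,"gbs":52,"xxc":75},"v":[21,61]},"tn":{"gop":{"f":16,"gp":33,"php":19},"r":[96,49,45],"tbb":{"dvj":3,"hnj":84,"mq":71,"y":2},"yos":[29,36,41,45]}}
After op 12 (replace /tn/gop/gp 19): {"e":[{"qav":7,"v":6,"w":37},{"g":71,"kfg":3,"l":26,"t":38},{"jy":98,"rdy":22,"spp":9,"wy":31}],"snl":33,"t":{"mmg":{"f":18,"gbs":52,"xxc":75},"v":[21,61]},"tn":{"gop":{"f":16,"gp":19,"php":19},"r":[96,49,45],"tbb":{"dvj":3,"hnj":84,"mq":71,"y":2},"yos":[29,36,41,45]}}
After op 13 (add /t/lyf 17): {"e":[{"qav":7,"v":6,"w":37},{"g":71,"kfg":3,"l":26,"t":38},{"jy":98,"rdy":22,"spp":9,"wy":31}],"snl":33,"t":{"lyf":17,"mmg":{"f":18,"gbs":52,"xxc":75},"v":[21,61]},"tn":{"gop":{"f":16,"gp":19,"php":19},"r":[96,49,45],"tbb":{"dvj":3,"hnj":84,"mq":71,"y":2},"yos":[29,36,41,45]}}
After op 14 (replace /e/2/jy 16): {"e":[{"qav":7,"v":6,"w":37},{"g":71,"kfg":3,"l":26,"t":38},{"jy":16,"rdy":22,"spp":9,"wy":31}],"snl":33,"t":{"lyf":17,"mmg":{"f":18,"gbs":52,"xxc":75},"v":[21,61]},"tn":{"gop":{"f":16,"gp":19,"php":19},"r":[96,49,45],"tbb":{"dvj":3,"hnj":84,"mq":71,"y":2},"yos":[29,36,41,45]}}
After op 15 (remove /e/0): {"e":[{"g":71,"kfg":3,"l":26,"t":38},{"jy":16,"rdy":22,"spp":9,"wy":31}],"snl":33,"t":{"lyf":17,"mmg":{"f":18,"gbs":52,"xxc":75},"v":[21,61]},"tn":{"gop":{"f":16,"gp":19,"php":19},"r":[96,49,45],"tbb":{"dvj":3,"hnj":84,"mq":71,"y":2},"yos":[29,36,41,45]}}
After op 16 (remove /tn/gop/f): {"e":[{"g":71,"kfg":3,"l":26,"t":38},{"jy":16,"rdy":22,"spp":9,"wy":31}],"snl":33,"t":{"lyf":17,"mmg":{"f":18,"gbs":52,"xxc":75},"v":[21,61]},"tn":{"gop":{"gp":19,"php":19},"r":[96,49,45],"tbb":{"dvj":3,"hnj":84,"mq":71,"y":2},"yos":[29,36,41,45]}}
After op 17 (add /tn/r/2 81): {"e":[{"g":71,"kfg":3,"l":26,"t":38},{"jy":16,"rdy":22,"spp":9,"wy":31}],"snl":33,"t":{"lyf":17,"mmg":{"f":18,"gbs":52,"xxc":75},"v":[21,61]},"tn":{"gop":{"gp":19,"php":19},"r":[96,49,81,45],"tbb":{"dvj":3,"hnj":84,"mq":71,"y":2},"yos":[29,36,41,45]}}
After op 18 (add /tn/r/3 49): {"e":[{"g":71,"kfg":3,"l":26,"t":38},{"jy":16,"rdy":22,"spp":9,"wy":31}],"snl":33,"t":{"lyf":17,"mmg":{"f":18,"gbs":52,"xxc":75},"v":[21,61]},"tn":{"gop":{"gp":19,"php":19},"r":[96,49,81,49,45],"tbb":{"dvj":3,"hnj":84,"mq":71,"y":2},"yos":[29,36,41,45]}}
After op 19 (remove /e): {"snl":33,"t":{"lyf":17,"mmg":{"f":18,"gbs":52,"xxc":75},"v":[21,61]},"tn":{"gop":{"gp":19,"php":19},"r":[96,49,81,49,45],"tbb":{"dvj":3,"hnj":84,"mq":71,"y":2},"yos":[29,36,41,45]}}
After op 20 (add /t/v/1 41): {"snl":33,"t":{"lyf":17,"mmg":{"f":18,"gbs":52,"xxc":75},"v":[21,41,61]},"tn":{"gop":{"gp":19,"php":19},"r":[96,49,81,49,45],"tbb":{"dvj":3,"hnj":84,"mq":71,"y":2},"yos":[29,36,41,45]}}
After op 21 (remove /tn/tbb/mq): {"snl":33,"t":{"lyf":17,"mmg":{"f":18,"gbs":52,"xxc":75},"v":[21,41,61]},"tn":{"gop":{"gp":19,"php":19},"r":[96,49,81,49,45],"tbb":{"dvj":3,"hnj":84,"y":2},"yos":[29,36,41,45]}}
Value at /tn/gop/gp: 19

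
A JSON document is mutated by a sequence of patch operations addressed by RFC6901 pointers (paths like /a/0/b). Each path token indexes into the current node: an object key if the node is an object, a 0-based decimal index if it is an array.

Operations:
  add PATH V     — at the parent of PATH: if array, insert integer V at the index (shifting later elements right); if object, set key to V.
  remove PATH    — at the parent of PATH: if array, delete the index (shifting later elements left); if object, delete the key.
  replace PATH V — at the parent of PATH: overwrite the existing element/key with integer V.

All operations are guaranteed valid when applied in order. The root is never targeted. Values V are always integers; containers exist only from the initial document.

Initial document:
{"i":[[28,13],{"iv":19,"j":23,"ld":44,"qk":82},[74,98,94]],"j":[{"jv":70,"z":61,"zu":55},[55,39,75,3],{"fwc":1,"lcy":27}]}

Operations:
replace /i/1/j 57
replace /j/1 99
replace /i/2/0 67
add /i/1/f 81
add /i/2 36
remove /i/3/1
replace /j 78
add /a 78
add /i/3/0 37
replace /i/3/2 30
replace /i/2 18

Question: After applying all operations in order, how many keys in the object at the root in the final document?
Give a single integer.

Answer: 3

Derivation:
After op 1 (replace /i/1/j 57): {"i":[[28,13],{"iv":19,"j":57,"ld":44,"qk":82},[74,98,94]],"j":[{"jv":70,"z":61,"zu":55},[55,39,75,3],{"fwc":1,"lcy":27}]}
After op 2 (replace /j/1 99): {"i":[[28,13],{"iv":19,"j":57,"ld":44,"qk":82},[74,98,94]],"j":[{"jv":70,"z":61,"zu":55},99,{"fwc":1,"lcy":27}]}
After op 3 (replace /i/2/0 67): {"i":[[28,13],{"iv":19,"j":57,"ld":44,"qk":82},[67,98,94]],"j":[{"jv":70,"z":61,"zu":55},99,{"fwc":1,"lcy":27}]}
After op 4 (add /i/1/f 81): {"i":[[28,13],{"f":81,"iv":19,"j":57,"ld":44,"qk":82},[67,98,94]],"j":[{"jv":70,"z":61,"zu":55},99,{"fwc":1,"lcy":27}]}
After op 5 (add /i/2 36): {"i":[[28,13],{"f":81,"iv":19,"j":57,"ld":44,"qk":82},36,[67,98,94]],"j":[{"jv":70,"z":61,"zu":55},99,{"fwc":1,"lcy":27}]}
After op 6 (remove /i/3/1): {"i":[[28,13],{"f":81,"iv":19,"j":57,"ld":44,"qk":82},36,[67,94]],"j":[{"jv":70,"z":61,"zu":55},99,{"fwc":1,"lcy":27}]}
After op 7 (replace /j 78): {"i":[[28,13],{"f":81,"iv":19,"j":57,"ld":44,"qk":82},36,[67,94]],"j":78}
After op 8 (add /a 78): {"a":78,"i":[[28,13],{"f":81,"iv":19,"j":57,"ld":44,"qk":82},36,[67,94]],"j":78}
After op 9 (add /i/3/0 37): {"a":78,"i":[[28,13],{"f":81,"iv":19,"j":57,"ld":44,"qk":82},36,[37,67,94]],"j":78}
After op 10 (replace /i/3/2 30): {"a":78,"i":[[28,13],{"f":81,"iv":19,"j":57,"ld":44,"qk":82},36,[37,67,30]],"j":78}
After op 11 (replace /i/2 18): {"a":78,"i":[[28,13],{"f":81,"iv":19,"j":57,"ld":44,"qk":82},18,[37,67,30]],"j":78}
Size at the root: 3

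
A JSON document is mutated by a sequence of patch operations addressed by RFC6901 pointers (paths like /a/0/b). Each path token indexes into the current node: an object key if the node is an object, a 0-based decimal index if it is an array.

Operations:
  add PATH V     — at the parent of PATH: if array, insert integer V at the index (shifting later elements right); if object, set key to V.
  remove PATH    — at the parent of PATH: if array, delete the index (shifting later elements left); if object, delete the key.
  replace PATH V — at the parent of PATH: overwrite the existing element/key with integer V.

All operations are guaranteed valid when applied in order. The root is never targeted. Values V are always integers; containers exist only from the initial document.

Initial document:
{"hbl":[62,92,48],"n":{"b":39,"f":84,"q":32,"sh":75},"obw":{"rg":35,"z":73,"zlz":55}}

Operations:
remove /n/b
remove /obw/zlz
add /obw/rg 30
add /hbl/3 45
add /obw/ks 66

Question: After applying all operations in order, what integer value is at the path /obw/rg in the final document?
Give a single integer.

After op 1 (remove /n/b): {"hbl":[62,92,48],"n":{"f":84,"q":32,"sh":75},"obw":{"rg":35,"z":73,"zlz":55}}
After op 2 (remove /obw/zlz): {"hbl":[62,92,48],"n":{"f":84,"q":32,"sh":75},"obw":{"rg":35,"z":73}}
After op 3 (add /obw/rg 30): {"hbl":[62,92,48],"n":{"f":84,"q":32,"sh":75},"obw":{"rg":30,"z":73}}
After op 4 (add /hbl/3 45): {"hbl":[62,92,48,45],"n":{"f":84,"q":32,"sh":75},"obw":{"rg":30,"z":73}}
After op 5 (add /obw/ks 66): {"hbl":[62,92,48,45],"n":{"f":84,"q":32,"sh":75},"obw":{"ks":66,"rg":30,"z":73}}
Value at /obw/rg: 30

Answer: 30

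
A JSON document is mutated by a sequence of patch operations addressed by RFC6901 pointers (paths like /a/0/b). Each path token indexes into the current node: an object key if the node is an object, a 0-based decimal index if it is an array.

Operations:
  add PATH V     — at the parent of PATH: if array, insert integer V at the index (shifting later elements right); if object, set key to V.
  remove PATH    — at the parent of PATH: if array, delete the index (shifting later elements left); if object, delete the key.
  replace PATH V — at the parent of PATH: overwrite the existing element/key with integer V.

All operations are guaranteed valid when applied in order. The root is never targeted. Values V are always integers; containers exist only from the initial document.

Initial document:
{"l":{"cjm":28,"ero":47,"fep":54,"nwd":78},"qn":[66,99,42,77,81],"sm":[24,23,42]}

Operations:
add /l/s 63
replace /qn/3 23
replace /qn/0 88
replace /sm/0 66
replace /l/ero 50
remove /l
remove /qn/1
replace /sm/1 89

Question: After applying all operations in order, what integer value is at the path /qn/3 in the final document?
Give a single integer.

Answer: 81

Derivation:
After op 1 (add /l/s 63): {"l":{"cjm":28,"ero":47,"fep":54,"nwd":78,"s":63},"qn":[66,99,42,77,81],"sm":[24,23,42]}
After op 2 (replace /qn/3 23): {"l":{"cjm":28,"ero":47,"fep":54,"nwd":78,"s":63},"qn":[66,99,42,23,81],"sm":[24,23,42]}
After op 3 (replace /qn/0 88): {"l":{"cjm":28,"ero":47,"fep":54,"nwd":78,"s":63},"qn":[88,99,42,23,81],"sm":[24,23,42]}
After op 4 (replace /sm/0 66): {"l":{"cjm":28,"ero":47,"fep":54,"nwd":78,"s":63},"qn":[88,99,42,23,81],"sm":[66,23,42]}
After op 5 (replace /l/ero 50): {"l":{"cjm":28,"ero":50,"fep":54,"nwd":78,"s":63},"qn":[88,99,42,23,81],"sm":[66,23,42]}
After op 6 (remove /l): {"qn":[88,99,42,23,81],"sm":[66,23,42]}
After op 7 (remove /qn/1): {"qn":[88,42,23,81],"sm":[66,23,42]}
After op 8 (replace /sm/1 89): {"qn":[88,42,23,81],"sm":[66,89,42]}
Value at /qn/3: 81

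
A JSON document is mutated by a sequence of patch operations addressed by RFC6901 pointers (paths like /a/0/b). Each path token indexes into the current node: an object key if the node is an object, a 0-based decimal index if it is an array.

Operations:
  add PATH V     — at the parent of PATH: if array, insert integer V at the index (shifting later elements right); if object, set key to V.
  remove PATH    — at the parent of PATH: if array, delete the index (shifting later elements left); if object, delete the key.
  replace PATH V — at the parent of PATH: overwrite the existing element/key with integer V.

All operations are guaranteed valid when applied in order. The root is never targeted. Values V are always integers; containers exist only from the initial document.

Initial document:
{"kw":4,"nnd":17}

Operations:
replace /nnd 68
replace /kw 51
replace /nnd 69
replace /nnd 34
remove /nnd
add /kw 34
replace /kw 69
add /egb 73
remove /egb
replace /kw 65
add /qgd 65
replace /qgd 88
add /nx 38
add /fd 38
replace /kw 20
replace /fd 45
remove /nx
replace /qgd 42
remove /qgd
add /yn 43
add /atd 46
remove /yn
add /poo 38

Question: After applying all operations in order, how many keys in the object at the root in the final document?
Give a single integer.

Answer: 4

Derivation:
After op 1 (replace /nnd 68): {"kw":4,"nnd":68}
After op 2 (replace /kw 51): {"kw":51,"nnd":68}
After op 3 (replace /nnd 69): {"kw":51,"nnd":69}
After op 4 (replace /nnd 34): {"kw":51,"nnd":34}
After op 5 (remove /nnd): {"kw":51}
After op 6 (add /kw 34): {"kw":34}
After op 7 (replace /kw 69): {"kw":69}
After op 8 (add /egb 73): {"egb":73,"kw":69}
After op 9 (remove /egb): {"kw":69}
After op 10 (replace /kw 65): {"kw":65}
After op 11 (add /qgd 65): {"kw":65,"qgd":65}
After op 12 (replace /qgd 88): {"kw":65,"qgd":88}
After op 13 (add /nx 38): {"kw":65,"nx":38,"qgd":88}
After op 14 (add /fd 38): {"fd":38,"kw":65,"nx":38,"qgd":88}
After op 15 (replace /kw 20): {"fd":38,"kw":20,"nx":38,"qgd":88}
After op 16 (replace /fd 45): {"fd":45,"kw":20,"nx":38,"qgd":88}
After op 17 (remove /nx): {"fd":45,"kw":20,"qgd":88}
After op 18 (replace /qgd 42): {"fd":45,"kw":20,"qgd":42}
After op 19 (remove /qgd): {"fd":45,"kw":20}
After op 20 (add /yn 43): {"fd":45,"kw":20,"yn":43}
After op 21 (add /atd 46): {"atd":46,"fd":45,"kw":20,"yn":43}
After op 22 (remove /yn): {"atd":46,"fd":45,"kw":20}
After op 23 (add /poo 38): {"atd":46,"fd":45,"kw":20,"poo":38}
Size at the root: 4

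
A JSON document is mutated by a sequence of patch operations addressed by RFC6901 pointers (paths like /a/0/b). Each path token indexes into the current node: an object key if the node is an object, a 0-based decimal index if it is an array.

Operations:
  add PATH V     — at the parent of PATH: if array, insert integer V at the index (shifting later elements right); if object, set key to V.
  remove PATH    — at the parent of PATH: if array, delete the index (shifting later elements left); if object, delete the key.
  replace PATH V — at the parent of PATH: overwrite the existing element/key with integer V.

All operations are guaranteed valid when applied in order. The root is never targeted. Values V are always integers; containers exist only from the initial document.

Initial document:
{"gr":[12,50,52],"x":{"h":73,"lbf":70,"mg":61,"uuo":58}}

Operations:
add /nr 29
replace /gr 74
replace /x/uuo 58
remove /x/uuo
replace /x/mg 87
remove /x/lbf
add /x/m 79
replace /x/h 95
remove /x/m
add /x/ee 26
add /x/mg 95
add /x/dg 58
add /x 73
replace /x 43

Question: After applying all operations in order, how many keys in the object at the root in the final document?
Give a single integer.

Answer: 3

Derivation:
After op 1 (add /nr 29): {"gr":[12,50,52],"nr":29,"x":{"h":73,"lbf":70,"mg":61,"uuo":58}}
After op 2 (replace /gr 74): {"gr":74,"nr":29,"x":{"h":73,"lbf":70,"mg":61,"uuo":58}}
After op 3 (replace /x/uuo 58): {"gr":74,"nr":29,"x":{"h":73,"lbf":70,"mg":61,"uuo":58}}
After op 4 (remove /x/uuo): {"gr":74,"nr":29,"x":{"h":73,"lbf":70,"mg":61}}
After op 5 (replace /x/mg 87): {"gr":74,"nr":29,"x":{"h":73,"lbf":70,"mg":87}}
After op 6 (remove /x/lbf): {"gr":74,"nr":29,"x":{"h":73,"mg":87}}
After op 7 (add /x/m 79): {"gr":74,"nr":29,"x":{"h":73,"m":79,"mg":87}}
After op 8 (replace /x/h 95): {"gr":74,"nr":29,"x":{"h":95,"m":79,"mg":87}}
After op 9 (remove /x/m): {"gr":74,"nr":29,"x":{"h":95,"mg":87}}
After op 10 (add /x/ee 26): {"gr":74,"nr":29,"x":{"ee":26,"h":95,"mg":87}}
After op 11 (add /x/mg 95): {"gr":74,"nr":29,"x":{"ee":26,"h":95,"mg":95}}
After op 12 (add /x/dg 58): {"gr":74,"nr":29,"x":{"dg":58,"ee":26,"h":95,"mg":95}}
After op 13 (add /x 73): {"gr":74,"nr":29,"x":73}
After op 14 (replace /x 43): {"gr":74,"nr":29,"x":43}
Size at the root: 3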